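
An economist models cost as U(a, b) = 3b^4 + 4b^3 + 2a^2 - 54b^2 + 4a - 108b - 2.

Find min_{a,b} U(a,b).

-463

U(a,b) separates as P(a) + Q(b) − 2, so its minimum is min P + min Q − 2.
P'(a) = 4a + 4 vanishes at a ∈ {-1}; Q'(b) = 12(b - 3)(b + 1)(b + 3) vanishes at b ∈ {-3, -1, 3}.
Local minima of P (where P''>0): P(-1)=-2. Local minima of Q: Q(-3)=-27, Q(3)=-459.
So the global minimum of U is P(-1) + Q(3) − 2 = -2 − 459 − 2 = -463, attained at (-1, 3).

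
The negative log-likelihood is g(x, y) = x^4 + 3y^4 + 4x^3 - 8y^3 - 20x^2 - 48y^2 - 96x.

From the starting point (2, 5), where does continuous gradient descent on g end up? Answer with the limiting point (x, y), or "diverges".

g is separable, so gradient descent decouples: x follows -∂g/∂x, y follows -∂g/∂y.
∂g/∂x = 4(x - 3)(x + 2)(x + 4); at x=2 this is -96, so x increases.
∂g/∂y = 12y(y - 4)(y + 2); at y=5 this is 420, so y decreases.
x converges to its nearest critical value 3 (a local min of the x-part); y converges to 4. The iterate converges to (3, 4).

(3, 4)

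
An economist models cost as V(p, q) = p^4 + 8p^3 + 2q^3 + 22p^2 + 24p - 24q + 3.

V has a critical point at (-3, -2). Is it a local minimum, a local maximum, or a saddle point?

saddle point

The mixed partial ∂²V/∂p∂q is 0, so the Hessian at any point is diag(V_pp, V_qq) = diag(4(3p^2 + 12p + 11), 12q).
At (-3, -2): H = diag(8, -24).
The eigenvalues have opposite signs, so H is indefinite: a saddle point.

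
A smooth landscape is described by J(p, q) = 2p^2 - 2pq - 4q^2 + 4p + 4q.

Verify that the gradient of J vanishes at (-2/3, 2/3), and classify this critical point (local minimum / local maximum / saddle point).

saddle point

∇J = (4p - 2q + 4, -2p - 8q + 4); substituting (-2/3, 2/3) gives ∇J = (0, 0), so (-2/3, 2/3) is indeed a critical point.
The Hessian of J is constant: H = [[4, -2], [-2, -8]].
det(H) = 4·(-8) − (-2)² = -36.
Since det(H) < 0, H is indefinite and the critical point is a saddle point.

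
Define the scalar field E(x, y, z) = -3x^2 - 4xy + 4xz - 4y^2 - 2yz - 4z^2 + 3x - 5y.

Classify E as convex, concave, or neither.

concave

E is quadratic, so its Hessian is the constant matrix H = [[-6, -4, 4], [-4, -8, -2], [4, -2, -8]].
Leading principal minors: -6, 32, -40.
Signs alternate −, +, − ⇒ H ≺ 0 ⇒ concave.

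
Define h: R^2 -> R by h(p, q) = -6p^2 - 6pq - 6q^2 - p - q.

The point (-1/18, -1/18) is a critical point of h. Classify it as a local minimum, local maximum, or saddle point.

The Hessian of h is constant: H = [[-12, -6], [-6, -12]].
det(H) = (-12)·(-12) − (-6)² = 108.
det(H) > 0 and tr(H) = -24 < 0, so H is negative definite and the point is a local maximum.

local maximum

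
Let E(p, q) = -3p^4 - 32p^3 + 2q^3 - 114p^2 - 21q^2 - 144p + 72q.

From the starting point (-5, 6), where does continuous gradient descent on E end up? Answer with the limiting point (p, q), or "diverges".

diverges

E is separable, so gradient descent decouples: p follows -∂E/∂p, q follows -∂E/∂q.
∂E/∂p = -12(p + 1)(p + 3)(p + 4); at p=-5 this is 96, so p decreases.
∂E/∂q = 6(q - 4)(q - 3); at q=6 this is 36, so q decreases.
The p-coordinate has no critical point in that direction and runs off to infinity.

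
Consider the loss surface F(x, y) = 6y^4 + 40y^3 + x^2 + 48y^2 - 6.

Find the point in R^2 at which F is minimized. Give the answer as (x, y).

(0, -4)

F(x,y) separates as P(x) + Q(y) − 6, so its minimum is min P + min Q − 6.
P'(x) = 2x vanishes at x ∈ {0}; Q'(y) = 24y(y + 1)(y + 4) vanishes at y ∈ {-4, -1, 0}.
Local minima of P (where P''>0): P(0)=0. Local minima of Q: Q(-4)=-256, Q(0)=0.
So the global minimum of F is P(0) + Q(-4) − 6 = 0 − 256 − 6 = -262, attained at (0, -4).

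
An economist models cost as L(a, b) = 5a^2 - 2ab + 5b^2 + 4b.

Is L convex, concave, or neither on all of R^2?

L is quadratic, so its Hessian is the constant matrix H = [[10, -2], [-2, 10]].
det(H) = 96, tr(H) = 20.
det(H) > 0 and tr(H) > 0, so H is positive definite everywhere: convex.

convex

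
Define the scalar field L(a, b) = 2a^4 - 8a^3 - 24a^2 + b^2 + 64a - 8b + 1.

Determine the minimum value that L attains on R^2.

-143

L(a,b) separates as P(a) + Q(b) + 1, so its minimum is min P + min Q + 1.
P'(a) = 8(a - 4)(a - 1)(a + 2) vanishes at a ∈ {-2, 1, 4}; Q'(b) = 2b - 8 vanishes at b ∈ {4}.
Local minima of P (where P''>0): P(-2)=-128, P(4)=-128. Local minima of Q: Q(4)=-16.
So the global minimum of L is P(-2) + Q(4) + 1 = -128 − 16 + 1 = -143, attained at (-2, 4).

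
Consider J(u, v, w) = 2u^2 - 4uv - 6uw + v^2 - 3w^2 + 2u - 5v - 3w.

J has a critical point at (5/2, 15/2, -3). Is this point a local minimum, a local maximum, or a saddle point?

saddle point

The Hessian is constant: H = [[4, -4, -6], [-4, 2, 0], [-6, 0, -6]].
Leading principal minors: Δ₁ = 4, Δ₂ = -8, Δ₃ = -24.
The minors fit neither the all-positive nor the alternating-sign pattern, so H is indefinite: a saddle point.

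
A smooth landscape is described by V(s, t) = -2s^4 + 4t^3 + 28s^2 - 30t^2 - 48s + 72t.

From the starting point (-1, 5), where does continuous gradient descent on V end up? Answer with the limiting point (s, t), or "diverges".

(1, 3)

V is separable, so gradient descent decouples: s follows -∂V/∂s, t follows -∂V/∂t.
∂V/∂s = -8(s - 2)(s - 1)(s + 3); at s=-1 this is -96, so s increases.
∂V/∂t = 12(t - 3)(t - 2); at t=5 this is 72, so t decreases.
s converges to its nearest critical value 1 (a local min of the s-part); t converges to 3. The iterate converges to (1, 3).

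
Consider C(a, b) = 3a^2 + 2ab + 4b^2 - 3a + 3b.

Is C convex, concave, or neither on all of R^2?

convex

C is quadratic, so its Hessian is the constant matrix H = [[6, 2], [2, 8]].
det(H) = 44, tr(H) = 14.
det(H) > 0 and tr(H) > 0, so H is positive definite everywhere: convex.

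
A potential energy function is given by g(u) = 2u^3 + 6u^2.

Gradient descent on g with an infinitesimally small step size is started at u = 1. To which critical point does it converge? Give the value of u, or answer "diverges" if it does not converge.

g'(u) = 6u(u + 2), so g'(1) = 18.
Gradient descent moves in the -g' direction, i.e. u is decreasing.
The nearest critical point in that direction is u = 0, where g'' = 12 > 0 (a local minimum). The iterate converges there.

0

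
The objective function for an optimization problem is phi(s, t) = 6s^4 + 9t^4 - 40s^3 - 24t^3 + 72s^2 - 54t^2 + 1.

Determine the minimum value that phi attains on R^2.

-404

phi(s,t) separates as P(s) + Q(t) + 1, so its minimum is min P + min Q + 1.
P'(s) = 24s(s - 3)(s - 2) vanishes at s ∈ {0, 2, 3}; Q'(t) = 36t(t - 3)(t + 1) vanishes at t ∈ {-1, 0, 3}.
Local minima of P (where P''>0): P(0)=0, P(3)=54. Local minima of Q: Q(-1)=-21, Q(3)=-405.
So the global minimum of phi is P(0) + Q(3) + 1 = 0 − 405 + 1 = -404, attained at (0, 3).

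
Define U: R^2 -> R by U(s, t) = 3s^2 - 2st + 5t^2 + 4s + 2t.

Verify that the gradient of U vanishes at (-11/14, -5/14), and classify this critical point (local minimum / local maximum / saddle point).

local minimum

∇U = (6s - 2t + 4, -2s + 10t + 2); substituting (-11/14, -5/14) gives ∇U = (0, 0), so (-11/14, -5/14) is indeed a critical point.
The Hessian of U is constant: H = [[6, -2], [-2, 10]].
det(H) = 6·10 − (-2)² = 56.
det(H) > 0 and tr(H) = 16 > 0, so H is positive definite and the point is a local minimum.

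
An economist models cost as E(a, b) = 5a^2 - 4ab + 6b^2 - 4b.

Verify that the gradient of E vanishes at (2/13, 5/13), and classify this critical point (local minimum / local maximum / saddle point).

local minimum

∇E = (10a - 4b, -4a + 12b - 4); substituting (2/13, 5/13) gives ∇E = (0, 0), so (2/13, 5/13) is indeed a critical point.
The Hessian of E is constant: H = [[10, -4], [-4, 12]].
det(H) = 10·12 − (-4)² = 104.
det(H) > 0 and tr(H) = 22 > 0, so H is positive definite and the point is a local minimum.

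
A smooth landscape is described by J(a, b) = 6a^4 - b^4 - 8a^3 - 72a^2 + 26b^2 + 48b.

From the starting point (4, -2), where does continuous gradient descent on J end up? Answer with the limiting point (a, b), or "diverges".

(3, -1)

J is separable, so gradient descent decouples: a follows -∂J/∂a, b follows -∂J/∂b.
∂J/∂a = 24a(a - 3)(a + 2); at a=4 this is 576, so a decreases.
∂J/∂b = -4(b - 4)(b + 1)(b + 3); at b=-2 this is -24, so b increases.
a converges to its nearest critical value 3 (a local min of the a-part); b converges to -1. The iterate converges to (3, -1).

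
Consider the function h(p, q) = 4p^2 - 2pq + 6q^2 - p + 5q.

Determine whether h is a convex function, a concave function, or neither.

h is quadratic, so its Hessian is the constant matrix H = [[8, -2], [-2, 12]].
det(H) = 92, tr(H) = 20.
det(H) > 0 and tr(H) > 0, so H is positive definite everywhere: convex.

convex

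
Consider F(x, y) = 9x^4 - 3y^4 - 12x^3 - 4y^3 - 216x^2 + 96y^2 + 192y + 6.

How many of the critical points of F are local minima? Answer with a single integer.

2

F separates as a function of x plus a function of y, so ∇F=0 decouples.
∂F/∂x = 36x(x - 4)(x + 3) = 0 at x ∈ {-3, 0, 4}; ∂F/∂y = -12(y - 4)(y + 1)(y + 4) = 0 at y ∈ {-4, -1, 4}.
The Hessian is diagonal: diag(F_xx, F_yy). Second derivatives: F_xx(-3)=756, F_xx(0)=-432, F_xx(4)=1008; F_yy(-4)=-288, F_yy(-1)=180, F_yy(4)=-480.
Local minima occur where both diagonal entries positive: (-3, -1), (4, -1). Count: 2.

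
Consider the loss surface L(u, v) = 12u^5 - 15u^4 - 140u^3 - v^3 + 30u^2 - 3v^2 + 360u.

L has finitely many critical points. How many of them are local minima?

L separates as a function of u plus a function of v, so ∇L=0 decouples.
∂L/∂u = 60(u - 3)(u - 1)(u + 1)(u + 2) = 0 at u ∈ {-2, -1, 1, 3}; ∂L/∂v = -3v(v + 2) = 0 at v ∈ {-2, 0}.
The Hessian is diagonal: diag(L_uu, L_vv). Second derivatives: L_uu(-2)=-900, L_uu(-1)=480, L_uu(1)=-720, L_uu(3)=2400; L_vv(-2)=6, L_vv(0)=-6.
Local minima occur where both diagonal entries positive: (-1, -2), (3, -2). Count: 2.

2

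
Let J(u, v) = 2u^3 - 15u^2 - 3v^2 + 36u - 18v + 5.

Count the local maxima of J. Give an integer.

1

J separates as a function of u plus a function of v, so ∇J=0 decouples.
∂J/∂u = 6(u - 3)(u - 2) = 0 at u ∈ {2, 3}; ∂J/∂v = -6(v + 3) = 0 at v ∈ {-3}.
The Hessian is diagonal: diag(J_uu, J_vv). Second derivatives: J_uu(2)=-6, J_uu(3)=6; J_vv(-3)=-6.
Local maxima occur where both diagonal entries negative: (2, -3). Count: 1.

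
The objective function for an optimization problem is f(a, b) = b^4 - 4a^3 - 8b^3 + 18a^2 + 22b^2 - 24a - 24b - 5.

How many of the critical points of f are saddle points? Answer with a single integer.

3

f separates as a function of a plus a function of b, so ∇f=0 decouples.
∂f/∂a = -12(a - 2)(a - 1) = 0 at a ∈ {1, 2}; ∂f/∂b = 4(b - 3)(b - 2)(b - 1) = 0 at b ∈ {1, 2, 3}.
The Hessian is diagonal: diag(f_aa, f_bb). Second derivatives: f_aa(1)=12, f_aa(2)=-12; f_bb(1)=8, f_bb(2)=-4, f_bb(3)=8.
Saddle points occur where the two diagonal entries have opposite signs: (1, 2), (2, 1), (2, 3). Count: 3.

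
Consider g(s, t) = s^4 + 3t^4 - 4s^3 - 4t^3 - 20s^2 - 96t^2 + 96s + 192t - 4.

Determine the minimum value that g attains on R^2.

g(s,t) separates as P(s) + Q(t) − 4, so its minimum is min P + min Q − 4.
P'(s) = 4(s - 4)(s - 2)(s + 3) vanishes at s ∈ {-3, 2, 4}; Q'(t) = 12(t - 4)(t - 1)(t + 4) vanishes at t ∈ {-4, 1, 4}.
Local minima of P (where P''>0): P(-3)=-279, P(4)=64. Local minima of Q: Q(-4)=-1280, Q(4)=-256.
So the global minimum of g is P(-3) + Q(-4) − 4 = -279 − 1280 − 4 = -1563, attained at (-3, -4).

-1563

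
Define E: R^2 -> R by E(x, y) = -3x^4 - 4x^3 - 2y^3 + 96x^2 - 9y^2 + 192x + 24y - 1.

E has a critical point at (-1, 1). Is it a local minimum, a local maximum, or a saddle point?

The mixed partial ∂²E/∂x∂y is 0, so the Hessian at any point is diag(E_xx, E_yy) = diag(12(-3x^2 - 2x + 16), -6(2y + 3)).
At (-1, 1): H = diag(180, -30).
The eigenvalues have opposite signs, so H is indefinite: a saddle point.

saddle point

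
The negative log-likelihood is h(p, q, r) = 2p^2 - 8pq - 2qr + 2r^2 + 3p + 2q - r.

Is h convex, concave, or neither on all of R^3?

neither

h is quadratic, so its Hessian is the constant matrix H = [[4, -8, 0], [-8, 0, -2], [0, -2, 4]].
Leading principal minors: 4, -64, -272.
Neither pattern holds ⇒ H is indefinite ⇒ neither convex nor concave.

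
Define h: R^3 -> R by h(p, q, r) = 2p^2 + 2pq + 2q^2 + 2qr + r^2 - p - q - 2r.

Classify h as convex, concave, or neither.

h is quadratic, so its Hessian is the constant matrix H = [[4, 2, 0], [2, 4, 2], [0, 2, 2]].
Leading principal minors: 4, 12, 8.
All positive ⇒ H ≻ 0 ⇒ convex.

convex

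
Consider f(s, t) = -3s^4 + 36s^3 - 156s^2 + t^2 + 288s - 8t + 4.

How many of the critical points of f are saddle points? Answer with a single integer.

2

f separates as a function of s plus a function of t, so ∇f=0 decouples.
∂f/∂s = -12(s - 4)(s - 3)(s - 2) = 0 at s ∈ {2, 3, 4}; ∂f/∂t = 2(t - 4) = 0 at t ∈ {4}.
The Hessian is diagonal: diag(f_ss, f_tt). Second derivatives: f_ss(2)=-24, f_ss(3)=12, f_ss(4)=-24; f_tt(4)=2.
Saddle points occur where the two diagonal entries have opposite signs: (2, 4), (4, 4). Count: 2.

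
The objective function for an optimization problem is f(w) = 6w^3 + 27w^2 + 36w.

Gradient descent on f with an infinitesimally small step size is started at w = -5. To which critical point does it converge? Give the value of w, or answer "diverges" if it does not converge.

f'(w) = 18(w + 1)(w + 2), so f'(-5) = 216.
Gradient descent moves in the -f' direction, i.e. w is decreasing.
There is no critical point below w=-5, and f' keeps the same sign, so the iterate runs off to −∞.

diverges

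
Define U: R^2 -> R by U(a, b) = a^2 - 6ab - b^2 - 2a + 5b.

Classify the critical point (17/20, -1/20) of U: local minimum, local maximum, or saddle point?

saddle point

The Hessian of U is constant: H = [[2, -6], [-6, -2]].
det(H) = 2·(-2) − (-6)² = -40.
Since det(H) < 0, H is indefinite and the critical point is a saddle point.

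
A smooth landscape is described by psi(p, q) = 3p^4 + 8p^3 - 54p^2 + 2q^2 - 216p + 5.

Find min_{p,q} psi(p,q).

psi(p,q) separates as A(p) + B(q) + 5, so its minimum is min A + min B + 5.
A'(p) = 12(p - 3)(p + 2)(p + 3) vanishes at p ∈ {-3, -2, 3}; B'(q) = 4q vanishes at q ∈ {0}.
Local minima of A (where A''>0): A(-3)=189, A(3)=-675. Local minima of B: B(0)=0.
So the global minimum of psi is A(3) + B(0) + 5 = -675 + 0 + 5 = -670, attained at (3, 0).

-670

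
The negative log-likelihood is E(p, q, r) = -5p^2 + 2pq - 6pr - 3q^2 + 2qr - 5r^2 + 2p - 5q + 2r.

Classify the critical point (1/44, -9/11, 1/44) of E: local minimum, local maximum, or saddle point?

The Hessian is constant: H = [[-10, 2, -6], [2, -6, 2], [-6, 2, -10]].
Leading principal minors: Δ₁ = -10, Δ₂ = 56, Δ₃ = -352.
The minors alternate sign starting negative (−, +, −), so H is negative definite: a local maximum.

local maximum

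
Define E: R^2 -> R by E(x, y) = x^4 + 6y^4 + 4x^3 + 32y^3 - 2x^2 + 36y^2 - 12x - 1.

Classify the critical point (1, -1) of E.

saddle point

The mixed partial ∂²E/∂x∂y is 0, so the Hessian at any point is diag(E_xx, E_yy) = diag(4(3x^2 + 6x - 1), 24(3y^2 + 8y + 3)).
At (1, -1): H = diag(32, -48).
The eigenvalues have opposite signs, so H is indefinite: a saddle point.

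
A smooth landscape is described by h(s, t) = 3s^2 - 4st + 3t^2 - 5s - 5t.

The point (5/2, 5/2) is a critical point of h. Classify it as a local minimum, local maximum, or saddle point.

local minimum

The Hessian of h is constant: H = [[6, -4], [-4, 6]].
det(H) = 6·6 − (-4)² = 20.
det(H) > 0 and tr(H) = 12 > 0, so H is positive definite and the point is a local minimum.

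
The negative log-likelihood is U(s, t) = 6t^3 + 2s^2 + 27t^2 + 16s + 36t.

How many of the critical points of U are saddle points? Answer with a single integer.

U separates as a function of s plus a function of t, so ∇U=0 decouples.
∂U/∂s = 4(s + 4) = 0 at s ∈ {-4}; ∂U/∂t = 18(t + 1)(t + 2) = 0 at t ∈ {-2, -1}.
The Hessian is diagonal: diag(U_ss, U_tt). Second derivatives: U_ss(-4)=4; U_tt(-2)=-18, U_tt(-1)=18.
Saddle points occur where the two diagonal entries have opposite signs: (-4, -2). Count: 1.

1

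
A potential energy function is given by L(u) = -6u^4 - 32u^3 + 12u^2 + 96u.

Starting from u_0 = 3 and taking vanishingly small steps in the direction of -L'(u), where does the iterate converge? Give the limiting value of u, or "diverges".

L'(u) = -24(u - 1)(u + 1)(u + 4), so L'(3) = -1344.
Gradient descent moves in the -L' direction, i.e. u is increasing.
There is no critical point above u=3, and L' keeps the same sign, so the iterate runs off to +∞.

diverges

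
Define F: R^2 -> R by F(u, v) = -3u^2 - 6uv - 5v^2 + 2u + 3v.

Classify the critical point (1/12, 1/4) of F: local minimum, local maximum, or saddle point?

The Hessian of F is constant: H = [[-6, -6], [-6, -10]].
det(H) = (-6)·(-10) − (-6)² = 24.
det(H) > 0 and tr(H) = -16 < 0, so H is negative definite and the point is a local maximum.

local maximum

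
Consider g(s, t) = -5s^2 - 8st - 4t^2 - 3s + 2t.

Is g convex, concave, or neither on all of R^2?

g is quadratic, so its Hessian is the constant matrix H = [[-10, -8], [-8, -8]].
det(H) = 16, tr(H) = -18.
det(H) > 0 and tr(H) < 0, so H is negative definite everywhere: concave.

concave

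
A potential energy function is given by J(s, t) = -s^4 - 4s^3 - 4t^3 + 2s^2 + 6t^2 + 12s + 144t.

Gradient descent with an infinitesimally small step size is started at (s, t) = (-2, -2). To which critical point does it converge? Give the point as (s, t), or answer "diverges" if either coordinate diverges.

J is separable, so gradient descent decouples: s follows -∂J/∂s, t follows -∂J/∂t.
∂J/∂s = -4(s - 1)(s + 1)(s + 3); at s=-2 this is -12, so s increases.
∂J/∂t = -12(t - 4)(t + 3); at t=-2 this is 72, so t decreases.
s converges to its nearest critical value -1 (a local min of the s-part); t converges to -3. The iterate converges to (-1, -3).

(-1, -3)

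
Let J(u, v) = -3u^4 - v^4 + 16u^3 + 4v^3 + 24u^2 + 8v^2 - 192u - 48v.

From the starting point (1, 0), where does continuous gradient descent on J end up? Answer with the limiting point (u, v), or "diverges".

(2, 2)

J is separable, so gradient descent decouples: u follows -∂J/∂u, v follows -∂J/∂v.
∂J/∂u = -12(u - 4)(u - 2)(u + 2); at u=1 this is -108, so u increases.
∂J/∂v = -4(v - 3)(v - 2)(v + 2); at v=0 this is -48, so v increases.
u converges to its nearest critical value 2 (a local min of the u-part); v converges to 2. The iterate converges to (2, 2).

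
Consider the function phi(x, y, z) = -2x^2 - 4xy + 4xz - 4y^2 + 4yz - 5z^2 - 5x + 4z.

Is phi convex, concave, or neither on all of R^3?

phi is quadratic, so its Hessian is the constant matrix H = [[-4, -4, 4], [-4, -8, 4], [4, 4, -10]].
Leading principal minors: -4, 16, -96.
Signs alternate −, +, − ⇒ H ≺ 0 ⇒ concave.

concave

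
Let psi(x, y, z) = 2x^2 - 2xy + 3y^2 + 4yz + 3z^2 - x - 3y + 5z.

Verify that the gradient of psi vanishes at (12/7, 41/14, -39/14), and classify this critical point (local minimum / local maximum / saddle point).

∇psi = (4x - 2y - 1, -2x + 6y + 4z - 3, 4y + 6z + 5); substituting (12/7, 41/14, -39/14) gives ∇psi = (0, 0, 0), so (12/7, 41/14, -39/14) is indeed a critical point.
The Hessian is constant: H = [[4, -2, 0], [-2, 6, 4], [0, 4, 6]].
Leading principal minors: Δ₁ = 4, Δ₂ = 20, Δ₃ = 56.
All leading minors are positive, so H is positive definite: a local minimum.

local minimum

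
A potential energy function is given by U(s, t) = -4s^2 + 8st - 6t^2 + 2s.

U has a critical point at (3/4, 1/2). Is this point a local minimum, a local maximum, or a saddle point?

The Hessian of U is constant: H = [[-8, 8], [8, -12]].
det(H) = (-8)·(-12) − 8² = 32.
det(H) > 0 and tr(H) = -20 < 0, so H is negative definite and the point is a local maximum.

local maximum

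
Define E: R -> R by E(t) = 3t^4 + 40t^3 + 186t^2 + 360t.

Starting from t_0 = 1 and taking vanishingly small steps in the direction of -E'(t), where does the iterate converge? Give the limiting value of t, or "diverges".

-2

E'(t) = 12(t + 2)(t + 3)(t + 5), so E'(1) = 864.
Gradient descent moves in the -E' direction, i.e. t is decreasing.
The nearest critical point in that direction is t = -2, where E'' = 36 > 0 (a local minimum). The iterate converges there.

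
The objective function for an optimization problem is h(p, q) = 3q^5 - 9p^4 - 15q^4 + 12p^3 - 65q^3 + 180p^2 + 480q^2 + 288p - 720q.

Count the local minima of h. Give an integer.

2

h separates as a function of p plus a function of q, so ∇h=0 decouples.
∂h/∂p = -36(p - 4)(p + 1)(p + 2) = 0 at p ∈ {-2, -1, 4}; ∂h/∂q = 15(q - 4)(q - 3)(q - 1)(q + 4) = 0 at q ∈ {-4, 1, 3, 4}.
The Hessian is diagonal: diag(h_pp, h_qq). Second derivatives: h_pp(-2)=-216, h_pp(-1)=180, h_pp(4)=-1080; h_qq(-4)=-4200, h_qq(1)=450, h_qq(3)=-210, h_qq(4)=360.
Local minima occur where both diagonal entries positive: (-1, 1), (-1, 4). Count: 2.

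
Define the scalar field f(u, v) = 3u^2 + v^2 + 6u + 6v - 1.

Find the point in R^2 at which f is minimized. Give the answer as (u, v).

(-1, -3)

f(u,v) separates as P(u) + Q(v) − 1, so its minimum is min P + min Q − 1.
P'(u) = 6u + 6 vanishes at u ∈ {-1}; Q'(v) = 2v + 6 vanishes at v ∈ {-3}.
Local minima of P (where P''>0): P(-1)=-3. Local minima of Q: Q(-3)=-9.
So the global minimum of f is P(-1) + Q(-3) − 1 = -3 − 9 − 1 = -13, attained at (-1, -3).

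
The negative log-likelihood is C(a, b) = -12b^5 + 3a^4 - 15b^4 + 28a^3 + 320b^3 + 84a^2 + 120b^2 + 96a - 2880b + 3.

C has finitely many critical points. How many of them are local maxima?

C separates as a function of a plus a function of b, so ∇C=0 decouples.
∂C/∂a = 12(a + 1)(a + 2)(a + 4) = 0 at a ∈ {-4, -2, -1}; ∂C/∂b = -60(b - 3)(b - 2)(b + 2)(b + 4) = 0 at b ∈ {-4, -2, 2, 3}.
The Hessian is diagonal: diag(C_aa, C_bb). Second derivatives: C_aa(-4)=72, C_aa(-2)=-24, C_aa(-1)=36; C_bb(-4)=5040, C_bb(-2)=-2400, C_bb(2)=1440, C_bb(3)=-2100.
Local maxima occur where both diagonal entries negative: (-2, -2), (-2, 3). Count: 2.

2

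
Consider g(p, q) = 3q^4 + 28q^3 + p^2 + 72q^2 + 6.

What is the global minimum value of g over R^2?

6

g(p,q) separates as A(p) + B(q) + 6, so its minimum is min A + min B + 6.
A'(p) = 2p vanishes at p ∈ {0}; B'(q) = 12q(q + 3)(q + 4) vanishes at q ∈ {-4, -3, 0}.
Local minima of A (where A''>0): A(0)=0. Local minima of B: B(-4)=128, B(0)=0.
So the global minimum of g is A(0) + B(0) + 6 = 0 + 0 + 6 = 6, attained at (0, 0).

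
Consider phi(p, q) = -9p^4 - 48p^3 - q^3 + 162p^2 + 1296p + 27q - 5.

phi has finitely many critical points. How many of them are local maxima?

phi separates as a function of p plus a function of q, so ∇phi=0 decouples.
∂phi/∂p = -36(p - 3)(p + 3)(p + 4) = 0 at p ∈ {-4, -3, 3}; ∂phi/∂q = -3(q - 3)(q + 3) = 0 at q ∈ {-3, 3}.
The Hessian is diagonal: diag(phi_pp, phi_qq). Second derivatives: phi_pp(-4)=-252, phi_pp(-3)=216, phi_pp(3)=-1512; phi_qq(-3)=18, phi_qq(3)=-18.
Local maxima occur where both diagonal entries negative: (-4, 3), (3, 3). Count: 2.

2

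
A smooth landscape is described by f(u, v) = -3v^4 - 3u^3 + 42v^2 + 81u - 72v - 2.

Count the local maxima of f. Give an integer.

2

f separates as a function of u plus a function of v, so ∇f=0 decouples.
∂f/∂u = -9(u - 3)(u + 3) = 0 at u ∈ {-3, 3}; ∂f/∂v = -12(v - 2)(v - 1)(v + 3) = 0 at v ∈ {-3, 1, 2}.
The Hessian is diagonal: diag(f_uu, f_vv). Second derivatives: f_uu(-3)=54, f_uu(3)=-54; f_vv(-3)=-240, f_vv(1)=48, f_vv(2)=-60.
Local maxima occur where both diagonal entries negative: (3, -3), (3, 2). Count: 2.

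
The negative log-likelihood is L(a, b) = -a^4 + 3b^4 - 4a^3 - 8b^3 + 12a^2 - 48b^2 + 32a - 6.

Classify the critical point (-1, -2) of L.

The mixed partial ∂²L/∂a∂b is 0, so the Hessian at any point is diag(L_aa, L_bb) = diag(12(-a^2 - 2a + 2), 12(3b^2 - 4b - 8)).
At (-1, -2): H = diag(36, 144).
Both eigenvalues are positive, so H is positive definite: a local minimum.

local minimum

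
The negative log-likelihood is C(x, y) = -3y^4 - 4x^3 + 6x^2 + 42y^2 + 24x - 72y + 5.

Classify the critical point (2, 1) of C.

saddle point

The mixed partial ∂²C/∂x∂y is 0, so the Hessian at any point is diag(C_xx, C_yy) = diag(12(-2x + 1), 12(-3y^2 + 7)).
At (2, 1): H = diag(-36, 48).
The eigenvalues have opposite signs, so H is indefinite: a saddle point.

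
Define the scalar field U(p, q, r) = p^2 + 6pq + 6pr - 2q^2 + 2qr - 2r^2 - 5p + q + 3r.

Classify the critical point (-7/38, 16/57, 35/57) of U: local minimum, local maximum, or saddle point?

saddle point

The Hessian is constant: H = [[2, 6, 6], [6, -4, 2], [6, 2, -4]].
Leading principal minors: Δ₁ = 2, Δ₂ = -44, Δ₃ = 456.
The minors fit neither the all-positive nor the alternating-sign pattern, so H is indefinite: a saddle point.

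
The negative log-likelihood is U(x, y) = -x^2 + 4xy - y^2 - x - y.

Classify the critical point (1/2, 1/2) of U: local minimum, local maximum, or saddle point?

The Hessian of U is constant: H = [[-2, 4], [4, -2]].
det(H) = (-2)·(-2) − 4² = -12.
Since det(H) < 0, H is indefinite and the critical point is a saddle point.

saddle point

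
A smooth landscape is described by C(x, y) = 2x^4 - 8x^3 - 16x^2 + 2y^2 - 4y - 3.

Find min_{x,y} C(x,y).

-261

C(x,y) separates as P(x) + Q(y) − 3, so its minimum is min P + min Q − 3.
P'(x) = 8x(x - 4)(x + 1) vanishes at x ∈ {-1, 0, 4}; Q'(y) = 4y - 4 vanishes at y ∈ {1}.
Local minima of P (where P''>0): P(-1)=-6, P(4)=-256. Local minima of Q: Q(1)=-2.
So the global minimum of C is P(4) + Q(1) − 3 = -256 − 2 − 3 = -261, attained at (4, 1).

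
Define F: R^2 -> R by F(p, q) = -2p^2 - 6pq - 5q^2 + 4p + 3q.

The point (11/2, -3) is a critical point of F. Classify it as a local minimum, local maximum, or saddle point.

local maximum

The Hessian of F is constant: H = [[-4, -6], [-6, -10]].
det(H) = (-4)·(-10) − (-6)² = 4.
det(H) > 0 and tr(H) = -14 < 0, so H is negative definite and the point is a local maximum.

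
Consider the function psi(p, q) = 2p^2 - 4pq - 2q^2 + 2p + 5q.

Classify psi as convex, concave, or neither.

psi is quadratic, so its Hessian is the constant matrix H = [[4, -4], [-4, -4]].
det(H) = -32, tr(H) = 0.
det(H) < 0, so H is indefinite: neither convex nor concave.

neither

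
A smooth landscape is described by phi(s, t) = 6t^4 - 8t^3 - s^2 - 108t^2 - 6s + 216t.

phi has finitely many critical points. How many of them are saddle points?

phi separates as a function of s plus a function of t, so ∇phi=0 decouples.
∂phi/∂s = -2(s + 3) = 0 at s ∈ {-3}; ∂phi/∂t = 24(t - 3)(t - 1)(t + 3) = 0 at t ∈ {-3, 1, 3}.
The Hessian is diagonal: diag(phi_ss, phi_tt). Second derivatives: phi_ss(-3)=-2; phi_tt(-3)=576, phi_tt(1)=-192, phi_tt(3)=288.
Saddle points occur where the two diagonal entries have opposite signs: (-3, -3), (-3, 3). Count: 2.

2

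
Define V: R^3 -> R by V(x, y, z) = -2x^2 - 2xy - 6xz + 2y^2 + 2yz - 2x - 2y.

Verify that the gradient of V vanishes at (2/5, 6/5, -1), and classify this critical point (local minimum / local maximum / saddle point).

∇V = (-4x - 2y - 6z - 2, -2x + 4y + 2z - 2, -6x + 2y); substituting (2/5, 6/5, -1) gives ∇V = (0, 0, 0), so (2/5, 6/5, -1) is indeed a critical point.
The Hessian is constant: H = [[-4, -2, -6], [-2, 4, 2], [-6, 2, 0]].
Leading principal minors: Δ₁ = -4, Δ₂ = -20, Δ₃ = -80.
The minors fit neither the all-positive nor the alternating-sign pattern, so H is indefinite: a saddle point.

saddle point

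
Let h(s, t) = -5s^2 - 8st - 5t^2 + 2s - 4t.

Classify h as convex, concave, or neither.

h is quadratic, so its Hessian is the constant matrix H = [[-10, -8], [-8, -10]].
det(H) = 36, tr(H) = -20.
det(H) > 0 and tr(H) < 0, so H is negative definite everywhere: concave.

concave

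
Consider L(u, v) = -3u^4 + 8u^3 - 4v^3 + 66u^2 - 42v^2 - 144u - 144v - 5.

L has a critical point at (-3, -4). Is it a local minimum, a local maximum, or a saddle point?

The mixed partial ∂²L/∂u∂v is 0, so the Hessian at any point is diag(L_uu, L_vv) = diag(12(-3u^2 + 4u + 11), -12(2v + 7)).
At (-3, -4): H = diag(-336, 12).
The eigenvalues have opposite signs, so H is indefinite: a saddle point.

saddle point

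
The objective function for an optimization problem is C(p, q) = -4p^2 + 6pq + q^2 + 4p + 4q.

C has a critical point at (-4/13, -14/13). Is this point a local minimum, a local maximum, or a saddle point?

The Hessian of C is constant: H = [[-8, 6], [6, 2]].
det(H) = (-8)·2 − 6² = -52.
Since det(H) < 0, H is indefinite and the critical point is a saddle point.

saddle point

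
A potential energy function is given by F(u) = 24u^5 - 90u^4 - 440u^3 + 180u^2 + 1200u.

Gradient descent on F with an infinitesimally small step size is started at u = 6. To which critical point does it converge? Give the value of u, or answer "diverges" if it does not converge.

5

F'(u) = 120(u - 5)(u - 1)(u + 1)(u + 2), so F'(6) = 33600.
Gradient descent moves in the -F' direction, i.e. u is decreasing.
The nearest critical point in that direction is u = 5, where F'' = 20160 > 0 (a local minimum). The iterate converges there.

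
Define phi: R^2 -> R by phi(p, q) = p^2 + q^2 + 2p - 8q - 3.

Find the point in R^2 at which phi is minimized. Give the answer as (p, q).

phi(p,q) separates as A(p) + B(q) − 3, so its minimum is min A + min B − 3.
A'(p) = 2p + 2 vanishes at p ∈ {-1}; B'(q) = 2q - 8 vanishes at q ∈ {4}.
Local minima of A (where A''>0): A(-1)=-1. Local minima of B: B(4)=-16.
So the global minimum of phi is A(-1) + B(4) − 3 = -1 − 16 − 3 = -20, attained at (-1, 4).

(-1, 4)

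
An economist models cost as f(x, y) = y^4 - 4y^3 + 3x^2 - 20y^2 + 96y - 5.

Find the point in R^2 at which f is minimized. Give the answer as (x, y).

(0, -3)

f(x,y) separates as P(x) + Q(y) − 5, so its minimum is min P + min Q − 5.
P'(x) = 6x vanishes at x ∈ {0}; Q'(y) = 4(y - 4)(y - 2)(y + 3) vanishes at y ∈ {-3, 2, 4}.
Local minima of P (where P''>0): P(0)=0. Local minima of Q: Q(-3)=-279, Q(4)=64.
So the global minimum of f is P(0) + Q(-3) − 5 = 0 − 279 − 5 = -284, attained at (0, -3).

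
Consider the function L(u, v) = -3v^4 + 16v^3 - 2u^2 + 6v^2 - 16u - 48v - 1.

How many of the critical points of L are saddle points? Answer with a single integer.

1

L separates as a function of u plus a function of v, so ∇L=0 decouples.
∂L/∂u = -4(u + 4) = 0 at u ∈ {-4}; ∂L/∂v = -12(v - 4)(v - 1)(v + 1) = 0 at v ∈ {-1, 1, 4}.
The Hessian is diagonal: diag(L_uu, L_vv). Second derivatives: L_uu(-4)=-4; L_vv(-1)=-120, L_vv(1)=72, L_vv(4)=-180.
Saddle points occur where the two diagonal entries have opposite signs: (-4, 1). Count: 1.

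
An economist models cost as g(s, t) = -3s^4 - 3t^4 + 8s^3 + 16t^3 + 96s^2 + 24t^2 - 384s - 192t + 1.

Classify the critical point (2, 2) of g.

The mixed partial ∂²g/∂s∂t is 0, so the Hessian at any point is diag(g_ss, g_tt) = diag(12(-3s^2 + 4s + 16), 12(-3t^2 + 8t + 4)).
At (2, 2): H = diag(144, 96).
Both eigenvalues are positive, so H is positive definite: a local minimum.

local minimum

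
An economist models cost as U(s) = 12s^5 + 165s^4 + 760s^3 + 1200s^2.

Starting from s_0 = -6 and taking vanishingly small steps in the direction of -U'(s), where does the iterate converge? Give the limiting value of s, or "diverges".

U'(s) = 60s(s + 2)(s + 4)(s + 5), so U'(-6) = 2880.
Gradient descent moves in the -U' direction, i.e. s is decreasing.
There is no critical point below s=-6, and U' keeps the same sign, so the iterate runs off to −∞.

diverges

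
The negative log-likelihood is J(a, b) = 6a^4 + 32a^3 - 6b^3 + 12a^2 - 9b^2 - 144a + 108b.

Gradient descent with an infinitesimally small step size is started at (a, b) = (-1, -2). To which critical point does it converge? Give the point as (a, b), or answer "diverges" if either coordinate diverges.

J is separable, so gradient descent decouples: a follows -∂J/∂a, b follows -∂J/∂b.
∂J/∂a = 24(a - 1)(a + 2)(a + 3); at a=-1 this is -96, so a increases.
∂J/∂b = -18(b - 2)(b + 3); at b=-2 this is 72, so b decreases.
a converges to its nearest critical value 1 (a local min of the a-part); b converges to -3. The iterate converges to (1, -3).

(1, -3)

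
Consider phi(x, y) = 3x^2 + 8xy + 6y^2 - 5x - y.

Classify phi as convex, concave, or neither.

convex

phi is quadratic, so its Hessian is the constant matrix H = [[6, 8], [8, 12]].
det(H) = 8, tr(H) = 18.
det(H) > 0 and tr(H) > 0, so H is positive definite everywhere: convex.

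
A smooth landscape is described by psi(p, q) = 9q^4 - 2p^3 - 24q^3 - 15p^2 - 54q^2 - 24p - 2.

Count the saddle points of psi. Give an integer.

3

psi separates as a function of p plus a function of q, so ∇psi=0 decouples.
∂psi/∂p = -6(p + 1)(p + 4) = 0 at p ∈ {-4, -1}; ∂psi/∂q = 36q(q - 3)(q + 1) = 0 at q ∈ {-1, 0, 3}.
The Hessian is diagonal: diag(psi_pp, psi_qq). Second derivatives: psi_pp(-4)=18, psi_pp(-1)=-18; psi_qq(-1)=144, psi_qq(0)=-108, psi_qq(3)=432.
Saddle points occur where the two diagonal entries have opposite signs: (-4, 0), (-1, -1), (-1, 3). Count: 3.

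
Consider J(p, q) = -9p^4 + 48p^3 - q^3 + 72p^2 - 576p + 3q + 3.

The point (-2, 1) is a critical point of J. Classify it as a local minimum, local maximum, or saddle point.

local maximum

The mixed partial ∂²J/∂p∂q is 0, so the Hessian at any point is diag(J_pp, J_qq) = diag(36(-3p^2 + 8p + 4), -6q).
At (-2, 1): H = diag(-864, -6).
Both eigenvalues are negative, so H is negative definite: a local maximum.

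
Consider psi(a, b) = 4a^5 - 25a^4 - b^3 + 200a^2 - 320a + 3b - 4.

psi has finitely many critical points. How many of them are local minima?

2

psi separates as a function of a plus a function of b, so ∇psi=0 decouples.
∂psi/∂a = 20(a - 4)(a - 2)(a - 1)(a + 2) = 0 at a ∈ {-2, 1, 2, 4}; ∂psi/∂b = -3(b - 1)(b + 1) = 0 at b ∈ {-1, 1}.
The Hessian is diagonal: diag(psi_aa, psi_bb). Second derivatives: psi_aa(-2)=-1440, psi_aa(1)=180, psi_aa(2)=-160, psi_aa(4)=720; psi_bb(-1)=6, psi_bb(1)=-6.
Local minima occur where both diagonal entries positive: (1, -1), (4, -1). Count: 2.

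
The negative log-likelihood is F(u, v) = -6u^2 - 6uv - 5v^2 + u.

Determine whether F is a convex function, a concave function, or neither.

F is quadratic, so its Hessian is the constant matrix H = [[-12, -6], [-6, -10]].
det(H) = 84, tr(H) = -22.
det(H) > 0 and tr(H) < 0, so H is negative definite everywhere: concave.

concave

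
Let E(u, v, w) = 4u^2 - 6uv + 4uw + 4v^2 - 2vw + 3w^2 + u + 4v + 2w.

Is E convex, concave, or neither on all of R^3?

E is quadratic, so its Hessian is the constant matrix H = [[8, -6, 4], [-6, 8, -2], [4, -2, 6]].
Leading principal minors: 8, 28, 104.
All positive ⇒ H ≻ 0 ⇒ convex.

convex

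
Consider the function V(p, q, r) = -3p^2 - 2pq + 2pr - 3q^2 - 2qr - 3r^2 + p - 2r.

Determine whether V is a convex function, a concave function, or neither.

V is quadratic, so its Hessian is the constant matrix H = [[-6, -2, 2], [-2, -6, -2], [2, -2, -6]].
Leading principal minors: -6, 32, -128.
Signs alternate −, +, − ⇒ H ≺ 0 ⇒ concave.

concave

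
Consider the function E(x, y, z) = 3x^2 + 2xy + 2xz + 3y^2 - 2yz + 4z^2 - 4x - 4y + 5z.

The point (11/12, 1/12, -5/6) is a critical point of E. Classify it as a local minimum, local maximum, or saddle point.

local minimum

The Hessian is constant: H = [[6, 2, 2], [2, 6, -2], [2, -2, 8]].
Leading principal minors: Δ₁ = 6, Δ₂ = 32, Δ₃ = 192.
All leading minors are positive, so H is positive definite: a local minimum.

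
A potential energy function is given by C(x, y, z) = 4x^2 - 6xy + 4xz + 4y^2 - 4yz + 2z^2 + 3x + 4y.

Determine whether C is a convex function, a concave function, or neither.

C is quadratic, so its Hessian is the constant matrix H = [[8, -6, 4], [-6, 8, -4], [4, -4, 4]].
Leading principal minors: 8, 28, 48.
All positive ⇒ H ≻ 0 ⇒ convex.

convex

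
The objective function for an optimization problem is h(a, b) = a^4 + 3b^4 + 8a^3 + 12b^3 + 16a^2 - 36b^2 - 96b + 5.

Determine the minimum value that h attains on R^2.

h(a,b) separates as P(a) + Q(b) + 5, so its minimum is min P + min Q + 5.
P'(a) = 4a(a + 2)(a + 4) vanishes at a ∈ {-4, -2, 0}; Q'(b) = 12(b - 2)(b + 1)(b + 4) vanishes at b ∈ {-4, -1, 2}.
Local minima of P (where P''>0): P(-4)=0, P(0)=0. Local minima of Q: Q(-4)=-192, Q(2)=-192.
So the global minimum of h is P(-4) + Q(-4) + 5 = 0 − 192 + 5 = -187, attained at (-4, -4).

-187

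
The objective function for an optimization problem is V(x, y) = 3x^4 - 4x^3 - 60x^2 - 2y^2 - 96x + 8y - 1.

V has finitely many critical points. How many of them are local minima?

0

V separates as a function of x plus a function of y, so ∇V=0 decouples.
∂V/∂x = 12(x - 4)(x + 1)(x + 2) = 0 at x ∈ {-2, -1, 4}; ∂V/∂y = -4(y - 2) = 0 at y ∈ {2}.
The Hessian is diagonal: diag(V_xx, V_yy). Second derivatives: V_xx(-2)=72, V_xx(-1)=-60, V_xx(4)=360; V_yy(2)=-4.
Local minima occur where both diagonal entries positive: none. Count: 0.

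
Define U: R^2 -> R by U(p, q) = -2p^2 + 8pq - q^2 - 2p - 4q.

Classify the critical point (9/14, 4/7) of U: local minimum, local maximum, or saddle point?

The Hessian of U is constant: H = [[-4, 8], [8, -2]].
det(H) = (-4)·(-2) − 8² = -56.
Since det(H) < 0, H is indefinite and the critical point is a saddle point.

saddle point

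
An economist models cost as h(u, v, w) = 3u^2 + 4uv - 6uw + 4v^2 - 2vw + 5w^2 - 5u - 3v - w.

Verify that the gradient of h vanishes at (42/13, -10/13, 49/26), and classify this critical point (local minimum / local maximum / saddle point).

∇h = (6u + 4v - 6w - 5, 4u + 8v - 2w - 3, -6u - 2v + 10w - 1); substituting (42/13, -10/13, 49/26) gives ∇h = (0, 0, 0), so (42/13, -10/13, 49/26) is indeed a critical point.
The Hessian is constant: H = [[6, 4, -6], [4, 8, -2], [-6, -2, 10]].
Leading principal minors: Δ₁ = 6, Δ₂ = 32, Δ₃ = 104.
All leading minors are positive, so H is positive definite: a local minimum.

local minimum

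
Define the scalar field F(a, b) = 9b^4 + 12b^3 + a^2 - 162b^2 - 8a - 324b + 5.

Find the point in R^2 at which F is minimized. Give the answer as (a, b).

F(a,b) separates as P(a) + Q(b) + 5, so its minimum is min P + min Q + 5.
P'(a) = 2a - 8 vanishes at a ∈ {4}; Q'(b) = 36(b - 3)(b + 1)(b + 3) vanishes at b ∈ {-3, -1, 3}.
Local minima of P (where P''>0): P(4)=-16. Local minima of Q: Q(-3)=-81, Q(3)=-1377.
So the global minimum of F is P(4) + Q(3) + 5 = -16 − 1377 + 5 = -1388, attained at (4, 3).

(4, 3)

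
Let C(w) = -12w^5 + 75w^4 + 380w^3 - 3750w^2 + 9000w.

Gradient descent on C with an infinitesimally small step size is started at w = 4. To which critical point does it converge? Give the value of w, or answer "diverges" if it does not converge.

3

C'(w) = -60(w - 5)(w - 3)(w - 2)(w + 5), so C'(4) = 1080.
Gradient descent moves in the -C' direction, i.e. w is decreasing.
The nearest critical point in that direction is w = 3, where C'' = 960 > 0 (a local minimum). The iterate converges there.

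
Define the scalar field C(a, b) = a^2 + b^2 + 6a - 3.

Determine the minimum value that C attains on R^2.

C(a,b) separates as P(a) + Q(b) − 3, so its minimum is min P + min Q − 3.
P'(a) = 2a + 6 vanishes at a ∈ {-3}; Q'(b) = 2b vanishes at b ∈ {0}.
Local minima of P (where P''>0): P(-3)=-9. Local minima of Q: Q(0)=0.
So the global minimum of C is P(-3) + Q(0) − 3 = -9 + 0 − 3 = -12, attained at (-3, 0).

-12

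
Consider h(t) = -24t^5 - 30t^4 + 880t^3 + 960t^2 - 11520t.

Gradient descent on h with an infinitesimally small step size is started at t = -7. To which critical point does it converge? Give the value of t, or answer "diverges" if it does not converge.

-4

h'(t) = -120(t - 4)(t - 2)(t + 3)(t + 4), so h'(-7) = -142560.
Gradient descent moves in the -h' direction, i.e. t is increasing.
The nearest critical point in that direction is t = -4, where h'' = 5760 > 0 (a local minimum). The iterate converges there.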